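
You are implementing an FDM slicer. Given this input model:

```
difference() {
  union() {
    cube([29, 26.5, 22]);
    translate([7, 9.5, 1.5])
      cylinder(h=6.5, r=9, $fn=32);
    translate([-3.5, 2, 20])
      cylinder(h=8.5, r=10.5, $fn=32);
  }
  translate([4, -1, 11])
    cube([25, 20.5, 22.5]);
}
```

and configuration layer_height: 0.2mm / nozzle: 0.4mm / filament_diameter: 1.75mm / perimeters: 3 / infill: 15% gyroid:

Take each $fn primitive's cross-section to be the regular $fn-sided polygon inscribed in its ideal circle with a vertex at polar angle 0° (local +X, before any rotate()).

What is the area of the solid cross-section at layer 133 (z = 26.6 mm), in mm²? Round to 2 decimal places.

320.78 mm²

At z = 26.6 mm: the cube does not reach this height (z outside [0, 22]); the cylinder at (7, 9.5) does not reach this height (z outside [1.5, 8]); the cylinder at (-3.5, 2): section is a regular 32-gon, circumradius r=10.5 (area = (32/2)·10.500²·sin(360°/32) = 344.14 mm²); Taking the union: only the r=10.5 cylinder at (-3.5, 2) is present, so the union is just that shape — area = 344.14 mm²; the cube at (4, -1) (footprint 25×20.5) is included at this height (area 512.50 mm²); Taking the first minus the rest: starting from the result so far (344.14 mm²), the 25×20.5 cube at (4, -1) partially overlaps it — only the 23.36 mm² overlap (of its 512.50 mm²) is removed, clipping the outline — area = 320.78 mm². Overall, the cross-section is a single solid region. Net area = 320.78 mm².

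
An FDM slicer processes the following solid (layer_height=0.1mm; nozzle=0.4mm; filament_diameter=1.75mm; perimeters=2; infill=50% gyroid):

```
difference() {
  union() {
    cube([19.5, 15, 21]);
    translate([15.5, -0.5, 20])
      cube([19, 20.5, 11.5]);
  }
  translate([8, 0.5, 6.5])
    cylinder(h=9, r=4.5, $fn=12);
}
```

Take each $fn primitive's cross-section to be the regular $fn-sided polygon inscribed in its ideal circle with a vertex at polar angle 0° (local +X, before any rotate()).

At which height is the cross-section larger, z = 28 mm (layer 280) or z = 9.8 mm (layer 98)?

layer 280 (z = 28 mm)

Layer 280 (z = 28): the cube is absent (z outside [0, 21]); the 19×20.5 cube at (15.5, -0.5) contributes its full rectangle (area 389.50 mm²); Merging all regions: only the 19×20.5 cube at (15.5, -0.5) is present, so the union is just that shape — area = 389.50 mm²; the cylinder at (8, 0.5) is absent (z outside [6.5, 15.5]); Subtracting the remaining from the first: none of the subtracted shapes is present at this height, so that combined region is unchanged — area = 389.50 mm². So its area = 389.50 mm². Layer 98 (z = 9.8): the 19.5×15 cube contributes its full rectangle (area 292.50 mm²); the cube at (15.5, -0.5) does not reach this height (z outside [20, 31.5]); Combining (union): only the 19.5×15 cube is present, so the union is just that shape — area = 292.50 mm²; the cylinder at (8, 0.5): section is a regular 12-gon, circumradius r=4.5 (area = (12/2)·4.500²·sin(360°/12) = 60.75 mm²); After the difference (first − rest): starting from the result so far (292.50 mm²), the r=4.5 cylinder at (8, 0.5) partially overlaps it — only the 34.81 mm² overlap (of its 60.75 mm²) is removed, clipping the outline — area = 257.69 mm². So its area = 257.69 mm². Layer 280 is larger (389.50 vs 257.69 mm²).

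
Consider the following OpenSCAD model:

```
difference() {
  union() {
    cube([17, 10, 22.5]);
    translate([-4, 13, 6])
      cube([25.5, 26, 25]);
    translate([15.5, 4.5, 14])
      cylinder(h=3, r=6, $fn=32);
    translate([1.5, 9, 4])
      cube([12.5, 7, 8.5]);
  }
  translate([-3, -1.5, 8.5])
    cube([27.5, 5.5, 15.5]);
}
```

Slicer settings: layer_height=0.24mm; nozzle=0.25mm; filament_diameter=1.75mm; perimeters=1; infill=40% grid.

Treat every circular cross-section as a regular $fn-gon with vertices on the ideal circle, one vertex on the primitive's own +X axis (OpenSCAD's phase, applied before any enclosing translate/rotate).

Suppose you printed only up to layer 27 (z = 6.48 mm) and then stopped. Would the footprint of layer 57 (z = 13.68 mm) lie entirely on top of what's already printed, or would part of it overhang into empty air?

entirely on top

Compare the two slices. At z = 6.48: the 17×10 cube contributes its full rectangle (area 170.00 mm²); the cube at (-4, 13) (footprint 25.5×26) is included at this height (area 663.00 mm²); the cylinder at (15.5, 4.5) is not intersected at this z (z outside [14, 17]); the cube at (1.5, 9) (footprint 12.5×7) is included at this height (area 87.50 mm²); Combining (union): the regions partially overlap — summed areas 920.50 mm² minus the doubly-counted overlap 50.00 mm² gives 870.50 mm² — area = 870.50 mm²; the cube at (-3, -1.5) is not intersected at this z (z outside [8.5, 24]); After the difference (first − rest): none of the subtracted shapes is present at this height, so the result so far is unchanged — area = 870.50 mm². At z = 13.68: the 17×10 cube contributes its full rectangle (area 170.00 mm²); the cube at (-4, 13) is present — its section is the full 25.5×26 rectangle (area 663.00 mm²); the cylinder at (15.5, 4.5) does not reach this height (z outside [14, 17]); the cube at (1.5, 9) does not reach this height (z outside [4, 12.5]); Merging all regions: the 2 present regions are separate (no shared area or edge), so areas and boundary lengths simply add and each stays a separate island — area = 833.00 mm²; the cube at (-3, -1.5) is present — its section is the full 27.5×5.5 rectangle (area 151.25 mm²); Taking the first minus the rest: starting from that combined region (833.00 mm²), the 27.5×5.5 cube at (-3, -1.5) partially overlaps it — only the 68.00 mm² overlap (of its 151.25 mm²) is removed, clipping the outline — area = 765.00 mm². Checking containment: the cross-section at z = 13.68 is a subset of the cross-section at z = 6.48.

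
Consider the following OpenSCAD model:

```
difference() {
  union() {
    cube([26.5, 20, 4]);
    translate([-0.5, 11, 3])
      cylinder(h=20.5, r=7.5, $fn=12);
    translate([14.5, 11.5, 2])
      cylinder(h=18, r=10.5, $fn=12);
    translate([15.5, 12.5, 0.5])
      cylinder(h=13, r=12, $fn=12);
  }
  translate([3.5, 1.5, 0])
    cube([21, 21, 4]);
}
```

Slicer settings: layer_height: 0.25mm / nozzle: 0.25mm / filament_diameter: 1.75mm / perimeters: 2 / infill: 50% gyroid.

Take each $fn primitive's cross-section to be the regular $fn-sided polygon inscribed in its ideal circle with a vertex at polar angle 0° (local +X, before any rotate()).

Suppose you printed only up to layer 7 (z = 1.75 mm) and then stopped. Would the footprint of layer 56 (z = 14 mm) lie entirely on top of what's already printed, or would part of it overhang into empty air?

Compare the two slices. At z = 1.75: the 26.5×20 cube contributes its full rectangle (area 530.00 mm²); the cylinder at (-0.5, 11) does not reach this height (z outside [3, 23.5]); the cylinder at (14.5, 11.5) is not intersected at this z (z outside [2, 20]); the r=12 cylinder at (15.5, 12.5) contributes a regular 12-gon of circumradius 12 (area = (12/2)·12.000²·sin(360°/12) = 432.00 mm²); Merging all regions: the regions partially overlap — summed areas 962.00 mm² minus the doubly-counted overlap 375.55 mm² gives 586.45 mm² — area = 586.45 mm²; the cube at (3.5, 1.5) is present — its section is the full 21×21 rectangle (area 441.00 mm²); After the difference (first − rest): starting from the result so far (586.45 mm²), the 21×21 cube at (3.5, 1.5) partially overlaps it — only the 426.71 mm² overlap (of its 441.00 mm²) is removed, clipping the outline — area = 159.74 mm². At z = 14: the cube does not reach this height (z outside [0, 4]); the r=7.5 cylinder at (-0.5, 11) gives a regular 12-gon of circumradius 7.5 (constant along its height) (area = (12/2)·7.500²·sin(360°/12) = 168.75 mm²); the cylinder at (14.5, 11.5): section is a regular 12-gon, circumradius r=10.5 (area = (12/2)·10.500²·sin(360°/12) = 330.75 mm²); the cylinder at (15.5, 12.5) is absent (z outside [0.5, 13.5]); Merging all regions: the regions partially overlap — summed areas 499.50 mm² minus the doubly-counted overlap 15.68 mm² gives 483.82 mm² — area = 483.82 mm²; the cube at (3.5, 1.5) is not intersected at this z (z outside [0, 4]); Subtracting the remaining from the first: none of the subtracted shapes is present at this height, so that combined region is unchanged — area = 483.82 mm². Checking containment: at z = 14 the cross-section extends beyond the z = 1.75 cross-section by about 433.72 mm².

part overhangs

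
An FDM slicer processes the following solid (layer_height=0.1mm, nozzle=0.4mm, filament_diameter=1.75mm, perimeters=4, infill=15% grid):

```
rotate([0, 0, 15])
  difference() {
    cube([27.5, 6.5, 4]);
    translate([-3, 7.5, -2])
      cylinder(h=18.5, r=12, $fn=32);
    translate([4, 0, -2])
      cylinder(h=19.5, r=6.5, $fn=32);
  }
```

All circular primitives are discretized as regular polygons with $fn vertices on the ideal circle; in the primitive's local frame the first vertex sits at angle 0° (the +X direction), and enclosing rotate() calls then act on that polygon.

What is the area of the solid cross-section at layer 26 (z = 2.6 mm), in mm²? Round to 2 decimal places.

116.58 mm²

At z = 2.6 mm: the cube (footprint 27.5×6.5) is included at this height (area 178.75 mm²); the r=12 cylinder at (-3, 7.5) gives a regular 32-gon of circumradius 12 (constant along its height) (area = (32/2)·12.000²·sin(360°/32) = 449.49 mm²); the r=6.5 cylinder at (4, 0) gives a regular 32-gon of circumradius 6.5 (constant along its height) (area = (32/2)·6.500²·sin(360°/32) = 131.88 mm²); Subtracting the remaining from the first: starting from the 27.5×6.5 cube (178.75 mm²), the r=12 cylinder at (-3, 7.5) partially overlaps it — only the 51.98 mm² overlap (of its 449.49 mm²) is removed, clipping the outline; the r=6.5 cylinder at (4, 0) partially overlaps it — only the 10.19 mm² overlap (of its 131.88 mm²) is removed, clipping the outline — area = 116.58 mm²; (whole slice rotated 15° about Z — lengths, areas and connectivity unchanged). Overall, the cross-section is a single solid region. Net area = 116.58 mm².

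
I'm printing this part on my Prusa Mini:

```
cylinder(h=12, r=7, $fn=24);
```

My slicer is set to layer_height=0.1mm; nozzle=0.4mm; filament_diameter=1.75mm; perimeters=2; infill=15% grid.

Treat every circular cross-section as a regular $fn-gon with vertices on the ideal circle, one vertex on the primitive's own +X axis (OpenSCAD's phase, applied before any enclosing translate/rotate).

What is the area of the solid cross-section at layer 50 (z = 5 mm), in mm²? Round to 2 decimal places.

152.19 mm²

At z = 5 mm: the cylinder: section is a regular 24-gon, circumradius r=7 (area = (24/2)·7.000²·sin(360°/24) = 152.19 mm²). Overall, the cross-section is a single solid region. Net area = 152.19 mm².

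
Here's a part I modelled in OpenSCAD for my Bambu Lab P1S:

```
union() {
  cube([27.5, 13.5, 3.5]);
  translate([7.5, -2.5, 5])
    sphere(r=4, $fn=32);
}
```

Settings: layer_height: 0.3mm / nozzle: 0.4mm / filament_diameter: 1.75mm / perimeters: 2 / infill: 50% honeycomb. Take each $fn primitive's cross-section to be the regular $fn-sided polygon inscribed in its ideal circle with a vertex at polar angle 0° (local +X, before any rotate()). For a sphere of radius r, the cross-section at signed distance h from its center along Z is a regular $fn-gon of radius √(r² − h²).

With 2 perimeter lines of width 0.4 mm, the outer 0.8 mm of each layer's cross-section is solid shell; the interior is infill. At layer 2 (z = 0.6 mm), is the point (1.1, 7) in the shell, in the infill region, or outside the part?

At z = 0.6 mm: the 27.5×13.5 cube contributes its full rectangle; the sphere at (7.5, -2.5) is not intersected at this z (|z−center|=4.400 > r=4); Taking the union: only the 27.5×13.5 cube is present, so the union is just that shape — 1 connected region. Overall, the cross-section is a single solid region. The nearest boundary edge runs (0.00, 13.50)→(0.00, 0.00); distance from the point to it = 1.10 mm. The point is inside the cross-section and 1.10 mm from the nearest boundary — more than the 0.8 mm shell width (2 × 0.4), so it's in the infill interior.

infill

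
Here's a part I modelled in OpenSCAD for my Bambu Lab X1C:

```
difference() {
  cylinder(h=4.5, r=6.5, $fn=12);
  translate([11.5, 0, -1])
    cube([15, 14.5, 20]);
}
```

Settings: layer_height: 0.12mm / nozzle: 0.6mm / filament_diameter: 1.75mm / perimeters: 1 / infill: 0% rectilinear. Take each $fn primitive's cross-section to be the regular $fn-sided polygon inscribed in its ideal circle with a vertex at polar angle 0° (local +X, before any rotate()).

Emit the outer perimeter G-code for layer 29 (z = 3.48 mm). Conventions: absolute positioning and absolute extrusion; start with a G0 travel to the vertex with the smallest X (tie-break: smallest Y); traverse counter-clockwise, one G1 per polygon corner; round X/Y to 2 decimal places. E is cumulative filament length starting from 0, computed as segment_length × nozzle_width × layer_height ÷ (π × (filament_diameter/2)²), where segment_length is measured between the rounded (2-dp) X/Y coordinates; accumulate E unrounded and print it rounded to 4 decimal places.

At z = 3.48 mm: the r=6.5 cylinder contributes a regular 12-gon of circumradius 6.5; the cube at (11.5, 0) is present — its section is the full 15×14.5 rectangle; Subtracting the remaining from the first: starting from the r=6.5 cylinder, the 15×14.5 cube at (11.5, 0) misses the remaining region (no effect) — 1 connected region. The outline is a single polygon with 12 vertices. Extrusion per mm of travel: 0.6 × 0.12 / (π × 0.875²) = 0.029934. Accumulating E over each segment gives final E = 1.2087.

G0 X-6.50 Y0.00 Z3.48
G1 X-5.63 Y-3.25 E0.1007
G1 X-3.25 Y-5.63 E0.2015
G1 X0.00 Y-6.50 E0.3022
G1 X3.25 Y-5.63 E0.4029
G1 X5.63 Y-3.25 E0.5036
G1 X6.50 Y0.00 E0.6044
G1 X5.63 Y3.25 E0.7051
G1 X3.25 Y5.63 E0.8058
G1 X0.00 Y6.50 E0.9065
G1 X-3.25 Y5.63 E1.0072
G1 X-5.63 Y3.25 E1.1080
G1 X-6.50 Y0.00 E1.2087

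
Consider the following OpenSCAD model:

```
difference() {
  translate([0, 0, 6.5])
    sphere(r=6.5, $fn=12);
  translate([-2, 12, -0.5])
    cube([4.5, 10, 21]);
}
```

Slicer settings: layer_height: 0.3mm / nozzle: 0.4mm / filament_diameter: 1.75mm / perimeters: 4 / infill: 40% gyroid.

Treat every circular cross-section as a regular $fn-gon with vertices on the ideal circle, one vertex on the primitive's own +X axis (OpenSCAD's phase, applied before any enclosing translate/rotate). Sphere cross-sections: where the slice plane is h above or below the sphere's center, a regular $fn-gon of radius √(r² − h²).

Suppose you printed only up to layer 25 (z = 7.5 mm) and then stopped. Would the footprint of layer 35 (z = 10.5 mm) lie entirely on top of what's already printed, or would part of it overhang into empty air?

entirely on top

Compare the two slices. At z = 7.5: the r=6.5 sphere contributes a regular 12-gon of circumradius √(6.5²−1²) = 6.423 (area = (12/2)·6.423²·sin(360°/12) = 123.75 mm²); the 4.5×10 cube at (-2, 12) contributes its full rectangle (area 45.00 mm²); Subtracting the remaining from the first: starting from the r=6.5 sphere (123.75 mm²), the 4.5×10 cube at (-2, 12) misses the remaining region (no effect) — area = 123.75 mm². At z = 10.5: the r=6.5 sphere contributes a regular 12-gon of circumradius √(6.5²−4²) = 5.123 (area = (12/2)·5.123²·sin(360°/12) = 78.75 mm²); the 4.5×10 cube at (-2, 12) contributes its full rectangle (area 45.00 mm²); After the difference (first − rest): starting from the r=6.5 sphere (78.75 mm²), the 4.5×10 cube at (-2, 12) misses the remaining region (no effect) — area = 78.75 mm². Checking containment: the cross-section at z = 10.5 is a subset of the cross-section at z = 7.5.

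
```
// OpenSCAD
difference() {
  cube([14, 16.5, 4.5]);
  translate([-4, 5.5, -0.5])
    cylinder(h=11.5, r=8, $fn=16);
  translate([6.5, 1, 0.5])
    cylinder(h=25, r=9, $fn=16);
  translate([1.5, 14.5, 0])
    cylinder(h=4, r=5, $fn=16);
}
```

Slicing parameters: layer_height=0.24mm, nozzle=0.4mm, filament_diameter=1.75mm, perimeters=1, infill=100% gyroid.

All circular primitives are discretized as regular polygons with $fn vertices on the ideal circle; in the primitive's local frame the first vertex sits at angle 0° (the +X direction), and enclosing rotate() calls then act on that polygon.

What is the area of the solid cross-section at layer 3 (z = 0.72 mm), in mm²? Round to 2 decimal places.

64.37 mm²

At z = 0.72 mm: the cube (footprint 14×16.5) is included at this height (area 231.00 mm²); the cylinder at (-4, 5.5): section is a regular 16-gon, circumradius r=8 (area = (16/2)·8.000²·sin(360°/16) = 195.93 mm²); the cylinder at (6.5, 1): section is a regular 16-gon, circumradius r=9 (area = (16/2)·9.000²·sin(360°/16) = 247.98 mm²); the r=5 cylinder at (1.5, 14.5) contributes a regular 16-gon of circumradius 5 (area = (16/2)·5.000²·sin(360°/16) = 76.54 mm²); Subtracting the remaining from the first: starting from the 14×16.5 cube (231.00 mm²), the r=8 cylinder at (-4, 5.5) partially overlaps it — only the 36.38 mm² overlap (of its 195.93 mm²) is removed, clipping the outline; the r=9 cylinder at (6.5, 1) partially overlaps it — only the 95.46 mm² overlap (of its 247.98 mm²) is removed, clipping the outline; the r=5 cylinder at (1.5, 14.5) partially overlaps it — only the 34.80 mm² overlap (of its 76.54 mm²) is removed, clipping the outline — area = 64.37 mm². Overall, the cross-section is a single solid region. Net area = 64.37 mm².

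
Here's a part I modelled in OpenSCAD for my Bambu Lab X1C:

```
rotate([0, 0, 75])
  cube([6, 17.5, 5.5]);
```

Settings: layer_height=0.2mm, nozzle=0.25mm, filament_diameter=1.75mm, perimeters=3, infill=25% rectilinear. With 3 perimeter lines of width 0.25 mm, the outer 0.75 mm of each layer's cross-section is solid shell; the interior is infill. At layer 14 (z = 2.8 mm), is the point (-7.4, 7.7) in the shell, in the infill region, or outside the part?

shell

At z = 2.8 mm: the cube is present — its section is the full 6×17.5 rectangle; (whole slice rotated 75° about Z — lengths, areas and connectivity unchanged). Overall, the cross-section is a single solid region. Undo the 75° rotation: the query point maps to (5.522, 9.141) in the un-rotated model frame. The nearest boundary edge runs (6.00, 0.00)→(6.00, 17.50); distance from the point to it = 0.48 mm. The point is inside the cross-section, 0.48 mm from the nearest boundary — within the 0.75 mm shell band (3 × 0.25).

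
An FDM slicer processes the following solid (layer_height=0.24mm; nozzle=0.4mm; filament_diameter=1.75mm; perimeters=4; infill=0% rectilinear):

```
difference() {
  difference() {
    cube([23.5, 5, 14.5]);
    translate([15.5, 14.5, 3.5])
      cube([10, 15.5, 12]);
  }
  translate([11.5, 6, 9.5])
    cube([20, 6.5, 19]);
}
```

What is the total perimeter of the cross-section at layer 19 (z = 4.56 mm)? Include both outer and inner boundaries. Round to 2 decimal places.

57.00 mm

At z = 4.56 mm: the 23.5×5 cube contributes its full rectangle (perimeter 57.00 mm); the 10×15.5 cube at (15.5, 14.5) contributes its full rectangle (perimeter 51.00 mm); After the difference (first − rest): starting from the 23.5×5 cube, the 10×15.5 cube at (15.5, 14.5) misses the remaining region (no effect) — boundary = 57.00 mm; the cube at (11.5, 6) is absent (z outside [9.5, 28.5]); Subtracting the remaining from the first: none of the subtracted shapes is present at this height, so that combined region is unchanged — boundary = 57.00 mm. Overall, the cross-section is a single solid region. Total boundary length (outer) = 57.00 mm.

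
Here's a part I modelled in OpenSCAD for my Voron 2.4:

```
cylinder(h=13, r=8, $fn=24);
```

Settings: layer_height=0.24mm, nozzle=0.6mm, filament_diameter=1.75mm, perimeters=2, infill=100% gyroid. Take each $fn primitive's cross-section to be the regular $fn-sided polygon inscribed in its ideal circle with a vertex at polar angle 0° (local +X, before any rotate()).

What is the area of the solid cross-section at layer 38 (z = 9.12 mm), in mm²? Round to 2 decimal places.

198.77 mm²

At z = 9.12 mm: the r=8 cylinder gives a regular 24-gon of circumradius 8 (constant along its height) (area = (24/2)·8.000²·sin(360°/24) = 198.77 mm²). Overall, the cross-section is a single solid region. Net area = 198.77 mm².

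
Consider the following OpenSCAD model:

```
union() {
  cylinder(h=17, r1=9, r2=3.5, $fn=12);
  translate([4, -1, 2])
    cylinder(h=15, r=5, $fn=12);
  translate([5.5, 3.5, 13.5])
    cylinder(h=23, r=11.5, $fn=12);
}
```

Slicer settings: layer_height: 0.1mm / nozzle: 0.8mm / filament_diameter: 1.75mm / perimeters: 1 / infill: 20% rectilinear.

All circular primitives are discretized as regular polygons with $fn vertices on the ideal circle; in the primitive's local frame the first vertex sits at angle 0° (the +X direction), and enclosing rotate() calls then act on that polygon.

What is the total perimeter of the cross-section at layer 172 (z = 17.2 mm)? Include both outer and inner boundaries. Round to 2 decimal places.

71.43 mm

At z = 17.2 mm: the cone does not reach this height (z outside [0, 17]); the cylinder at (4, -1) is not intersected at this z (z outside [2, 17]); the r=11.5 cylinder at (5.5, 3.5) contributes a regular 12-gon of circumradius 11.5 (perimeter = 2·12·11.500·sin(180°/12) = 71.43 mm); Merging all regions: only the r=11.5 cylinder at (5.5, 3.5) is present, so the union is just that shape — boundary = 71.43 mm. Overall, the cross-section is a single solid region. Total boundary length (outer) = 71.43 mm.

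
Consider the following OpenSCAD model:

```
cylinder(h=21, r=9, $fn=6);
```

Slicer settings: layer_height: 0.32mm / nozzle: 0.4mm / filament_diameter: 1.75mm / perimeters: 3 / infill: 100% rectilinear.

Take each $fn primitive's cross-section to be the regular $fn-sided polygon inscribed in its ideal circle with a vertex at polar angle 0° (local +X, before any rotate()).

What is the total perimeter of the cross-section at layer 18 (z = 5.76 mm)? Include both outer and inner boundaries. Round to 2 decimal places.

54.00 mm

At z = 5.76 mm: the r=9 cylinder contributes a regular 6-gon of circumradius 9 (perimeter = 2·6·9.000·sin(180°/6) = 54.00 mm). Overall, the cross-section is a single solid region. Total boundary length (outer) = 54.00 mm.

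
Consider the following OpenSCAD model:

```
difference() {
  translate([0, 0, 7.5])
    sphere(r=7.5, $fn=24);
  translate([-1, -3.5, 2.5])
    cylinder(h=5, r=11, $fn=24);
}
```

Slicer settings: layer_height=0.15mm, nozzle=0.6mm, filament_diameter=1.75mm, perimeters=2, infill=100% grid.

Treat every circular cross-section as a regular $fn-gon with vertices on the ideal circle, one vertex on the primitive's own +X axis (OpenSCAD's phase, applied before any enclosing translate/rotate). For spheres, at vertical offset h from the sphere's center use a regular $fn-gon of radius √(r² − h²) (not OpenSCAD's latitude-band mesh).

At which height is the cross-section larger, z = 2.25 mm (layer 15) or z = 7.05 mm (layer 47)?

Layer 15 (z = 2.25): the r=7.5 sphere contributes a regular 24-gon of circumradius √(7.5²−5.25²) = 5.356 (area = (24/2)·5.356²·sin(360°/24) = 89.10 mm²); the cylinder at (-1, -3.5) does not reach this height (z outside [2.5, 7.5]); After the difference (first − rest): none of the subtracted shapes is present at this height, so the r=7.5 sphere is unchanged — area = 89.10 mm². So its area = 89.10 mm². Layer 47 (z = 7.05): the r=7.5 sphere slices to a regular 24-gon of circumradius 7.486 (√(r²−h²) with h=0.45 from center) (area = (24/2)·7.486²·sin(360°/24) = 174.07 mm²); the r=11 cylinder at (-1, -3.5) contributes a regular 24-gon of circumradius 11 (area = (24/2)·11.000²·sin(360°/24) = 375.81 mm²); Subtracting the remaining from the first: starting from the r=7.5 sphere (174.07 mm²), the r=11 cylinder at (-1, -3.5) partially overlaps it — only the 173.53 mm² overlap (of its 375.81 mm²) is removed, clipping the outline — area = 0.55 mm². So its area = 0.55 mm². Layer 15 is larger (89.10 vs 0.55 mm²).

layer 15 (z = 2.25 mm)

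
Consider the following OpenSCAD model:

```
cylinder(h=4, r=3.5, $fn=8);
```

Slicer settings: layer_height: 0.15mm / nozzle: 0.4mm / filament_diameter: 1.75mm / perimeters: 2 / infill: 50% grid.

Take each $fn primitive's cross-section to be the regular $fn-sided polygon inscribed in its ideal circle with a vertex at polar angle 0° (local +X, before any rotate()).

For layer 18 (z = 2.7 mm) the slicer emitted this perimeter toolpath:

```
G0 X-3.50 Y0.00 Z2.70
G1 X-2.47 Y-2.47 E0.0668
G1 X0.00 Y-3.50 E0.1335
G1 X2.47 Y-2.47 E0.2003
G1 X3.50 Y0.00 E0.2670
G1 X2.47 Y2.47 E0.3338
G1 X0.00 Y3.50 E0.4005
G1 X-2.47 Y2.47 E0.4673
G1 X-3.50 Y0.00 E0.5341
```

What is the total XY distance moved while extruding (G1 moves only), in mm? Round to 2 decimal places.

Sum the Euclidean lengths of each G1 segment: total = 21.41 mm.

21.41 mm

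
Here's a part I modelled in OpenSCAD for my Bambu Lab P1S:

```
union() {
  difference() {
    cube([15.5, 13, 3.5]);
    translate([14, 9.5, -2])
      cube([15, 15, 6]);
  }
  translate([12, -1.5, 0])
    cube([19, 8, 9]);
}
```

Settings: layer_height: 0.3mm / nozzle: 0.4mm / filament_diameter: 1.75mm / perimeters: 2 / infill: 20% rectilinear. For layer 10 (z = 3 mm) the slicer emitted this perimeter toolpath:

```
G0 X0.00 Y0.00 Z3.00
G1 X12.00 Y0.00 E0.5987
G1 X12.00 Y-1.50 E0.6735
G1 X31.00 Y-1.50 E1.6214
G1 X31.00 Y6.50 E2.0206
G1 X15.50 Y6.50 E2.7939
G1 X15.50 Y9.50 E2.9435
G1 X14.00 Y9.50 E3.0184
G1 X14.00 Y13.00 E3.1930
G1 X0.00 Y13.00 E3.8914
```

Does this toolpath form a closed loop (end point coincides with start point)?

Start point (G0): (0.00, 0.00). End point (last G1): the path does not return to the start — open.

no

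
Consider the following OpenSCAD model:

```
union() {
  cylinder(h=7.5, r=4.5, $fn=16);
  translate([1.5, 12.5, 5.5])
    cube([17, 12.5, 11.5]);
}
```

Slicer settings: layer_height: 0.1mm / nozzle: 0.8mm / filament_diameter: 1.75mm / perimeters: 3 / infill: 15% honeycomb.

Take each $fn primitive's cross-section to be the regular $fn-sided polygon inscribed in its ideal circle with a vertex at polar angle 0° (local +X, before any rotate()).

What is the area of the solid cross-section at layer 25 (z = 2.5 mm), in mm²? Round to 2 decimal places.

At z = 2.5 mm: the r=4.5 cylinder gives a regular 16-gon of circumradius 4.5 (constant along its height) (area = (16/2)·4.500²·sin(360°/16) = 61.99 mm²); the cube at (1.5, 12.5) is not intersected at this z (z outside [5.5, 17]); Taking the union: only the r=4.5 cylinder is present, so the union is just that shape — area = 61.99 mm². Overall, the cross-section is a single solid region. Net area = 61.99 mm².

61.99 mm²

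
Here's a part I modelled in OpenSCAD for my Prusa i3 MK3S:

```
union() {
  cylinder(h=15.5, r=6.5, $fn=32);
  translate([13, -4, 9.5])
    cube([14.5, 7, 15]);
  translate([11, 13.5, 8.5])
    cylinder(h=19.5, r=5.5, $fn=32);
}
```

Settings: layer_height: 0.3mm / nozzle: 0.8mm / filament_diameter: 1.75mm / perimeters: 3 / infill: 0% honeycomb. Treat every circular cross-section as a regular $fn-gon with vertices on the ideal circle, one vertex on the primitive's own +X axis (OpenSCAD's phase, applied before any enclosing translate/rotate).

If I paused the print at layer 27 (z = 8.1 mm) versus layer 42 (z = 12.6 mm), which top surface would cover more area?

layer 42 (z = 12.6 mm)

Layer 27 (z = 8.1): the r=6.5 cylinder gives a regular 32-gon of circumradius 6.5 (constant along its height) (area = (32/2)·6.500²·sin(360°/32) = 131.88 mm²); the cube at (13, -4) is not intersected at this z (z outside [9.5, 24.5]); the cylinder at (11, 13.5) does not reach this height (z outside [8.5, 28]); Taking the union: only the r=6.5 cylinder is present, so the union is just that shape — area = 131.88 mm². So its area = 131.88 mm². Layer 42 (z = 12.6): the r=6.5 cylinder contributes a regular 32-gon of circumradius 6.5 (area = (32/2)·6.500²·sin(360°/32) = 131.88 mm²); the 14.5×7 cube at (13, -4) contributes its full rectangle (area 101.50 mm²); the r=5.5 cylinder at (11, 13.5) contributes a regular 32-gon of circumradius 5.5 (area = (32/2)·5.500²·sin(360°/32) = 94.42 mm²); Taking the union: the 3 present regions are separate (no shared area or edge), so areas and boundary lengths simply add and each stays a separate island — area = 327.80 mm². So its area = 327.80 mm². Layer 42 is larger (327.80 vs 131.88 mm²).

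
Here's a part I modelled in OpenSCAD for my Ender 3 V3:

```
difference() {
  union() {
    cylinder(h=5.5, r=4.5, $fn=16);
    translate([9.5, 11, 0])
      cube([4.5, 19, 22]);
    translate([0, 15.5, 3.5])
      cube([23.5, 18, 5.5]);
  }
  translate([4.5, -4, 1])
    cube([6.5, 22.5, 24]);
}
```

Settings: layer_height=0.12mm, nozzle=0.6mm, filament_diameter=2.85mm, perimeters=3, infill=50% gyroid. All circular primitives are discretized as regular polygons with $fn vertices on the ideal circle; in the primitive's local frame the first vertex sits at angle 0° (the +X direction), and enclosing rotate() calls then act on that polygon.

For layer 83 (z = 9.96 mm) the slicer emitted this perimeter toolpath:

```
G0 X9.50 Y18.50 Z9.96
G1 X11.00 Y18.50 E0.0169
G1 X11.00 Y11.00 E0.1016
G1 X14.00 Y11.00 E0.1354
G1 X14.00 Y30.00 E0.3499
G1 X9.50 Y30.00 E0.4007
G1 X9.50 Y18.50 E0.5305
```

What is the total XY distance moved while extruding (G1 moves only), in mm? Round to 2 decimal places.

47.00 mm

Sum the Euclidean lengths of each G1 segment: total = 47.00 mm.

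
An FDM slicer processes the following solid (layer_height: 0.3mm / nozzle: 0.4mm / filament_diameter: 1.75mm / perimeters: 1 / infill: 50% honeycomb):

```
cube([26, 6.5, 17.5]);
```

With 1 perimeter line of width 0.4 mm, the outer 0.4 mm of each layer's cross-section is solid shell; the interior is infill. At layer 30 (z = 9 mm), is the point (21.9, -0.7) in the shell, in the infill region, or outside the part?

outside

At z = 9 mm: the cube is present — its section is the full 26×6.5 rectangle. Overall, the cross-section is a single solid region. The nearest boundary edge runs (0.00, 0.00)→(26.00, 0.00); distance from the point to it = 0.70 mm. The point is not inside any of the regions above, so it lies outside the cross-section (0.70 mm from the nearest boundary).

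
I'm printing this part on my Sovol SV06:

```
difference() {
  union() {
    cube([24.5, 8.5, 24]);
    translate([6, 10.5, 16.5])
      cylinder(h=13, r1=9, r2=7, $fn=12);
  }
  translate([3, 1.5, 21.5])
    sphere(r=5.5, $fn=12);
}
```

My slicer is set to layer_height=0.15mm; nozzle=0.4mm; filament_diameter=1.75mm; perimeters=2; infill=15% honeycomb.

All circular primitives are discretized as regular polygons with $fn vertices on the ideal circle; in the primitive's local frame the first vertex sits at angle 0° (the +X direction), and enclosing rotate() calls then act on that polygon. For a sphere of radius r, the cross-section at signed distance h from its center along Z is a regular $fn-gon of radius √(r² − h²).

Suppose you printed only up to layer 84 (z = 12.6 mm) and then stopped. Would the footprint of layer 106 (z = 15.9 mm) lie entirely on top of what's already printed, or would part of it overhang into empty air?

entirely on top

Compare the two slices. At z = 12.6: the 24.5×8.5 cube contributes its full rectangle (area 208.25 mm²); the cone at (6, 10.5) is not intersected at this z (z outside [16.5, 29.5]); Taking the union: only the 24.5×8.5 cube is present, so the union is just that shape — area = 208.25 mm²; the sphere at (3, 1.5) is not intersected at this z (|z−center|=8.900 > r=5.5); Subtracting the remaining from the first: none of the subtracted shapes is present at this height, so the result so far is unchanged — area = 208.25 mm². At z = 15.9: the cube is present — its section is the full 24.5×8.5 rectangle (area 208.25 mm²); the cone at (6, 10.5) is absent (z outside [16.5, 29.5]); Combining (union): only the 24.5×8.5 cube is present, so the union is just that shape — area = 208.25 mm²; the sphere at (3, 1.5) is absent (|z−center|=5.600 > r=5.5); After the difference (first − rest): none of the subtracted shapes is present at this height, so the result so far is unchanged — area = 208.25 mm². Checking containment: the cross-section at z = 15.9 is a subset of the cross-section at z = 12.6.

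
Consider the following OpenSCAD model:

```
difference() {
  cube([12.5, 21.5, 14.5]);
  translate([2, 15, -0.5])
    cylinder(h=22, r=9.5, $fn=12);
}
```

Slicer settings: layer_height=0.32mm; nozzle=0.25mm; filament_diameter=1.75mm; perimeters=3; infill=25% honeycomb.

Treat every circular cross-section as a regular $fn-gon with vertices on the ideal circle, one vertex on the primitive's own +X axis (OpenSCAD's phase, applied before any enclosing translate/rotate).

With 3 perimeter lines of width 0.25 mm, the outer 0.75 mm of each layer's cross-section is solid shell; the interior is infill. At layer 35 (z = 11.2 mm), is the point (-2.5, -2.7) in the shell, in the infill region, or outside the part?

outside

At z = 11.2 mm: the cube is present — its section is the full 12.5×21.5 rectangle; the r=9.5 cylinder at (2, 15) gives a regular 12-gon of circumradius 9.5 (constant along its height); Taking the first minus the rest: starting from the 12.5×21.5 cube, the r=9.5 cylinder at (2, 15) partially overlaps it — only the 154.12 mm² overlap (of its 270.75 mm²) is removed, clipping the outline — 1 connected region. Overall, the cross-section is a single solid region. The nearest boundary edge runs (12.50, 0.00)→(0.00, 0.00); distance from the point to it = 3.68 mm. The point is not inside any of the regions above, so it lies outside the cross-section (3.68 mm from the nearest boundary).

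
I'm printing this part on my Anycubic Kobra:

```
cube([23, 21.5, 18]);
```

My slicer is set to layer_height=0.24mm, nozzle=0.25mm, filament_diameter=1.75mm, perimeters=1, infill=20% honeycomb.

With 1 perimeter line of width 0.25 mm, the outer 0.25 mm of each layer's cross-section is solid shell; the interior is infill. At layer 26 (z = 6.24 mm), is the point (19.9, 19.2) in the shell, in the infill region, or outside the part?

infill

At z = 6.24 mm: the cube (footprint 23×21.5) is included at this height. Overall, the cross-section is a single solid region. The nearest boundary edge runs (23.00, 21.50)→(0.00, 21.50); distance from the point to it = 2.30 mm. The point is inside the cross-section and 2.30 mm from the nearest boundary — more than the 0.25 mm shell width (1 × 0.25), so it's in the infill interior.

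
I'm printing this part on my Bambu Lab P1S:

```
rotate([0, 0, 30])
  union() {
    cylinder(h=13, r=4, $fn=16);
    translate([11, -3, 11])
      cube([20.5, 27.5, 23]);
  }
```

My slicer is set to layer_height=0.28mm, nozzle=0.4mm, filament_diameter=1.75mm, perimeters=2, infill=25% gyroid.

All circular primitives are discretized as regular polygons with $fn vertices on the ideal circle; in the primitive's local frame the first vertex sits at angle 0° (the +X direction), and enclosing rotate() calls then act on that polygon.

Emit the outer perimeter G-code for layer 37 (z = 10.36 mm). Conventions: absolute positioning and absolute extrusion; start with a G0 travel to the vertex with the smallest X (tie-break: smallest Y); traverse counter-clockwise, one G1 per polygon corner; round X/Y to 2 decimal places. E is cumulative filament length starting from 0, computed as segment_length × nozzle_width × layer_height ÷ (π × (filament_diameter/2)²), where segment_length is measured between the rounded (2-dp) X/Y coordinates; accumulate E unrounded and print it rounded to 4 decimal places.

G0 X-3.97 Y-0.52 Z10.36
G1 X-3.46 Y-2.00 E0.0729
G1 X-2.44 Y-3.17 E0.1452
G1 X-1.04 Y-3.86 E0.2178
G1 X0.52 Y-3.97 E0.2907
G1 X2.00 Y-3.46 E0.3636
G1 X3.17 Y-2.44 E0.4358
G1 X3.86 Y-1.04 E0.5085
G1 X3.97 Y0.52 E0.5813
G1 X3.46 Y2.00 E0.6542
G1 X2.44 Y3.17 E0.7265
G1 X1.04 Y3.86 E0.7992
G1 X-0.52 Y3.97 E0.8720
G1 X-2.00 Y3.46 E0.9449
G1 X-3.17 Y2.44 E1.0172
G1 X-3.86 Y1.04 E1.0898
G1 X-3.97 Y-0.52 E1.1627

At z = 10.36 mm: the r=4 cylinder gives a regular 16-gon of circumradius 4 (constant along its height); the cube at (11, -3) is not intersected at this z (z outside [11, 34]); Merging all regions: only the r=4 cylinder is present, so the union is just that shape — 1 connected region; (rotated 30° about Z; rotation is an isometry so areas/perimeters/island counts are preserved). The outline is a single polygon with 16 vertices. Extrusion per mm of travel: 0.4 × 0.28 / (π × 0.875²) = 0.046564. Accumulating E over each segment gives final E = 1.1627.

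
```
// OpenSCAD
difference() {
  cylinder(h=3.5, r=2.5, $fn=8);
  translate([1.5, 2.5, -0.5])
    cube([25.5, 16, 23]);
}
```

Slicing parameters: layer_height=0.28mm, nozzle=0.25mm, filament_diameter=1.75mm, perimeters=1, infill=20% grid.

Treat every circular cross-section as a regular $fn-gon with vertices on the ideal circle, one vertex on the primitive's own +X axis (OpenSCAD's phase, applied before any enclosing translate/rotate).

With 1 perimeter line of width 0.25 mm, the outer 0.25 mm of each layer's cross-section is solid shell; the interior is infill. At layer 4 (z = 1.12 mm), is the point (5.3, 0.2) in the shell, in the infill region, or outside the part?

outside

At z = 1.12 mm: the r=2.5 cylinder contributes a regular 8-gon of circumradius 2.5; the 25.5×16 cube at (1.5, 2.5) contributes its full rectangle; Taking the first minus the rest: starting from the r=2.5 cylinder, the 25.5×16 cube at (1.5, 2.5) misses the remaining region (no effect) — 1 connected region. Overall, the cross-section is a single solid region. The nearest boundary edge runs (1.77, 1.77)→(2.50, 0.00); distance from the point to it = 2.81 mm. The point is not inside any of the regions above, so it lies outside the cross-section (2.81 mm from the nearest boundary).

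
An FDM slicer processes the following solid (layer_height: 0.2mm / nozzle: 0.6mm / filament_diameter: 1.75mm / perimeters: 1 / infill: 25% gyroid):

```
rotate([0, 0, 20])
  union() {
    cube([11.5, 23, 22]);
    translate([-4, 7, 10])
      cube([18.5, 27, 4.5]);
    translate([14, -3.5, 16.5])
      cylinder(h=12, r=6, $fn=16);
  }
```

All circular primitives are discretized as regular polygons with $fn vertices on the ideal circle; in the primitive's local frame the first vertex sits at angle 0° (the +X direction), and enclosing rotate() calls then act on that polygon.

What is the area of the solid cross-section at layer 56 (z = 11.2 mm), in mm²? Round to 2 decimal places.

580.00 mm²

At z = 11.2 mm: the 11.5×23 cube contributes its full rectangle (area 264.50 mm²); the 18.5×27 cube at (-4, 7) contributes its full rectangle (area 499.50 mm²); the cylinder at (14, -3.5) is not intersected at this z (z outside [16.5, 28.5]); Taking the union: the regions partially overlap — summed areas 764.00 mm² minus the doubly-counted overlap 184.00 mm² gives 580.00 mm² — area = 580.00 mm²; (whole slice rotated 20° about Z — lengths, areas and connectivity unchanged). Overall, the cross-section is a single solid region. Net area = 580.00 mm².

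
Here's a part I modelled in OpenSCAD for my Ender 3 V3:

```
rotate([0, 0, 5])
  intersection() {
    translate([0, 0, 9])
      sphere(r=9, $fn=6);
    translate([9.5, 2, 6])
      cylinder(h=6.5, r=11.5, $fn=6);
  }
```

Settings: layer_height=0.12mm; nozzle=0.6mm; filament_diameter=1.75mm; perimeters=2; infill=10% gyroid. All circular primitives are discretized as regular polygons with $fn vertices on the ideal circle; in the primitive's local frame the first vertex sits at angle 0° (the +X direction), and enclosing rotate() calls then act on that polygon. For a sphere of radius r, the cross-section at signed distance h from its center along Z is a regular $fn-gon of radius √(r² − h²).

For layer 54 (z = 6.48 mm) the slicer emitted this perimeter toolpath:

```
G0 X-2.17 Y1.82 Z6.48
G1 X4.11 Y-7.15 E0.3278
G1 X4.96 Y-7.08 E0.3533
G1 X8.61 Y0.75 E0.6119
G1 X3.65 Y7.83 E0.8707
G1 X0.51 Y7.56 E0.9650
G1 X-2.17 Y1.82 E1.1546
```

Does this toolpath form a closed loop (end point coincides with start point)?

yes

Start point (G0): (-2.17, 1.82). End point (last G1): the path returns to the start — closed.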